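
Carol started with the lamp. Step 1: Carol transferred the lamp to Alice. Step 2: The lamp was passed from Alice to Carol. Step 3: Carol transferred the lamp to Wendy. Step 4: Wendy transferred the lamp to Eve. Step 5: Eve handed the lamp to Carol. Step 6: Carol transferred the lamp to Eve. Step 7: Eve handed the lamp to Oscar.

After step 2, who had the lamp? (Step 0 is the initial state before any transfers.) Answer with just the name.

Tracking the lamp holder through step 2:
After step 0 (start): Carol
After step 1: Alice
After step 2: Carol

At step 2, the holder is Carol.

Answer: Carol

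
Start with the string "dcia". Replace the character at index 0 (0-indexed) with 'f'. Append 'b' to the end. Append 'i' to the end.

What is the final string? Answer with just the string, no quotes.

Applying each edit step by step:
Start: "dcia"
Op 1 (replace idx 0: 'd' -> 'f'): "dcia" -> "fcia"
Op 2 (append 'b'): "fcia" -> "fciab"
Op 3 (append 'i'): "fciab" -> "fciabi"

Answer: fciabi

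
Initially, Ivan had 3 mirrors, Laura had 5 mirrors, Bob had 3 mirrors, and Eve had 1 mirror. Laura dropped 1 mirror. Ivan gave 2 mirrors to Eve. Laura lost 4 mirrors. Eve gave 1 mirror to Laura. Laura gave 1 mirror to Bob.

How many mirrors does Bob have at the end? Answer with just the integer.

Answer: 4

Derivation:
Tracking counts step by step:
Start: Ivan=3, Laura=5, Bob=3, Eve=1
Event 1 (Laura -1): Laura: 5 -> 4. State: Ivan=3, Laura=4, Bob=3, Eve=1
Event 2 (Ivan -> Eve, 2): Ivan: 3 -> 1, Eve: 1 -> 3. State: Ivan=1, Laura=4, Bob=3, Eve=3
Event 3 (Laura -4): Laura: 4 -> 0. State: Ivan=1, Laura=0, Bob=3, Eve=3
Event 4 (Eve -> Laura, 1): Eve: 3 -> 2, Laura: 0 -> 1. State: Ivan=1, Laura=1, Bob=3, Eve=2
Event 5 (Laura -> Bob, 1): Laura: 1 -> 0, Bob: 3 -> 4. State: Ivan=1, Laura=0, Bob=4, Eve=2

Bob's final count: 4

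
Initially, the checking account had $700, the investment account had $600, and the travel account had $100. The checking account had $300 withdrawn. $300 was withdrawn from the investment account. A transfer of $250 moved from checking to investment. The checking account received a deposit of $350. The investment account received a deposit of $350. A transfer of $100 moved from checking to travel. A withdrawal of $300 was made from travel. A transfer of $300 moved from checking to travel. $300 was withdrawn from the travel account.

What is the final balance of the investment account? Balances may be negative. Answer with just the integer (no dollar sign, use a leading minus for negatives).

Answer: 900

Derivation:
Tracking account balances step by step:
Start: checking=700, investment=600, travel=100
Event 1 (withdraw 300 from checking): checking: 700 - 300 = 400. Balances: checking=400, investment=600, travel=100
Event 2 (withdraw 300 from investment): investment: 600 - 300 = 300. Balances: checking=400, investment=300, travel=100
Event 3 (transfer 250 checking -> investment): checking: 400 - 250 = 150, investment: 300 + 250 = 550. Balances: checking=150, investment=550, travel=100
Event 4 (deposit 350 to checking): checking: 150 + 350 = 500. Balances: checking=500, investment=550, travel=100
Event 5 (deposit 350 to investment): investment: 550 + 350 = 900. Balances: checking=500, investment=900, travel=100
Event 6 (transfer 100 checking -> travel): checking: 500 - 100 = 400, travel: 100 + 100 = 200. Balances: checking=400, investment=900, travel=200
Event 7 (withdraw 300 from travel): travel: 200 - 300 = -100. Balances: checking=400, investment=900, travel=-100
Event 8 (transfer 300 checking -> travel): checking: 400 - 300 = 100, travel: -100 + 300 = 200. Balances: checking=100, investment=900, travel=200
Event 9 (withdraw 300 from travel): travel: 200 - 300 = -100. Balances: checking=100, investment=900, travel=-100

Final balance of investment: 900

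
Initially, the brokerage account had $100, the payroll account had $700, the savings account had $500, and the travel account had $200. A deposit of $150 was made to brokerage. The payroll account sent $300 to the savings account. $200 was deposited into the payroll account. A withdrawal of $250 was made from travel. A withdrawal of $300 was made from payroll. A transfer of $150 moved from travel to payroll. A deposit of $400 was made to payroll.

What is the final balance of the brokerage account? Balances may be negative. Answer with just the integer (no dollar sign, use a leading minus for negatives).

Answer: 250

Derivation:
Tracking account balances step by step:
Start: brokerage=100, payroll=700, savings=500, travel=200
Event 1 (deposit 150 to brokerage): brokerage: 100 + 150 = 250. Balances: brokerage=250, payroll=700, savings=500, travel=200
Event 2 (transfer 300 payroll -> savings): payroll: 700 - 300 = 400, savings: 500 + 300 = 800. Balances: brokerage=250, payroll=400, savings=800, travel=200
Event 3 (deposit 200 to payroll): payroll: 400 + 200 = 600. Balances: brokerage=250, payroll=600, savings=800, travel=200
Event 4 (withdraw 250 from travel): travel: 200 - 250 = -50. Balances: brokerage=250, payroll=600, savings=800, travel=-50
Event 5 (withdraw 300 from payroll): payroll: 600 - 300 = 300. Balances: brokerage=250, payroll=300, savings=800, travel=-50
Event 6 (transfer 150 travel -> payroll): travel: -50 - 150 = -200, payroll: 300 + 150 = 450. Balances: brokerage=250, payroll=450, savings=800, travel=-200
Event 7 (deposit 400 to payroll): payroll: 450 + 400 = 850. Balances: brokerage=250, payroll=850, savings=800, travel=-200

Final balance of brokerage: 250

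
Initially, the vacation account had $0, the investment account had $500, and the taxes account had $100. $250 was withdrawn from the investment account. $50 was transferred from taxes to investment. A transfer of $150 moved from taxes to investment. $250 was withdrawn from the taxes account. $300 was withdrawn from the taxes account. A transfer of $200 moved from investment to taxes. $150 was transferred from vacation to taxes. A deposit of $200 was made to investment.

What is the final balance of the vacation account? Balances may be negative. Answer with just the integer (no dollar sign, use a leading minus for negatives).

Answer: -150

Derivation:
Tracking account balances step by step:
Start: vacation=0, investment=500, taxes=100
Event 1 (withdraw 250 from investment): investment: 500 - 250 = 250. Balances: vacation=0, investment=250, taxes=100
Event 2 (transfer 50 taxes -> investment): taxes: 100 - 50 = 50, investment: 250 + 50 = 300. Balances: vacation=0, investment=300, taxes=50
Event 3 (transfer 150 taxes -> investment): taxes: 50 - 150 = -100, investment: 300 + 150 = 450. Balances: vacation=0, investment=450, taxes=-100
Event 4 (withdraw 250 from taxes): taxes: -100 - 250 = -350. Balances: vacation=0, investment=450, taxes=-350
Event 5 (withdraw 300 from taxes): taxes: -350 - 300 = -650. Balances: vacation=0, investment=450, taxes=-650
Event 6 (transfer 200 investment -> taxes): investment: 450 - 200 = 250, taxes: -650 + 200 = -450. Balances: vacation=0, investment=250, taxes=-450
Event 7 (transfer 150 vacation -> taxes): vacation: 0 - 150 = -150, taxes: -450 + 150 = -300. Balances: vacation=-150, investment=250, taxes=-300
Event 8 (deposit 200 to investment): investment: 250 + 200 = 450. Balances: vacation=-150, investment=450, taxes=-300

Final balance of vacation: -150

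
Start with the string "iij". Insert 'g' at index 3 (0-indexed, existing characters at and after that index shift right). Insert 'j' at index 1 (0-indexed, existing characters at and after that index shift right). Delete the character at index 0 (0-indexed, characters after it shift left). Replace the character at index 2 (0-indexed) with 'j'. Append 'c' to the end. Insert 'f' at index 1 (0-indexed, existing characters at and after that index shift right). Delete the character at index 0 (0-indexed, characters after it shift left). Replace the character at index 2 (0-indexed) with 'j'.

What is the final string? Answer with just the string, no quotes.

Answer: fijgc

Derivation:
Applying each edit step by step:
Start: "iij"
Op 1 (insert 'g' at idx 3): "iij" -> "iijg"
Op 2 (insert 'j' at idx 1): "iijg" -> "ijijg"
Op 3 (delete idx 0 = 'i'): "ijijg" -> "jijg"
Op 4 (replace idx 2: 'j' -> 'j'): "jijg" -> "jijg"
Op 5 (append 'c'): "jijg" -> "jijgc"
Op 6 (insert 'f' at idx 1): "jijgc" -> "jfijgc"
Op 7 (delete idx 0 = 'j'): "jfijgc" -> "fijgc"
Op 8 (replace idx 2: 'j' -> 'j'): "fijgc" -> "fijgc"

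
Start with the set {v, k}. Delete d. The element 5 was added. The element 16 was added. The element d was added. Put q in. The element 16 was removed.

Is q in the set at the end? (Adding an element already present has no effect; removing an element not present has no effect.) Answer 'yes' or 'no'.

Tracking the set through each operation:
Start: {k, v}
Event 1 (remove d): not present, no change. Set: {k, v}
Event 2 (add 5): added. Set: {5, k, v}
Event 3 (add 16): added. Set: {16, 5, k, v}
Event 4 (add d): added. Set: {16, 5, d, k, v}
Event 5 (add q): added. Set: {16, 5, d, k, q, v}
Event 6 (remove 16): removed. Set: {5, d, k, q, v}

Final set: {5, d, k, q, v} (size 5)
q is in the final set.

Answer: yes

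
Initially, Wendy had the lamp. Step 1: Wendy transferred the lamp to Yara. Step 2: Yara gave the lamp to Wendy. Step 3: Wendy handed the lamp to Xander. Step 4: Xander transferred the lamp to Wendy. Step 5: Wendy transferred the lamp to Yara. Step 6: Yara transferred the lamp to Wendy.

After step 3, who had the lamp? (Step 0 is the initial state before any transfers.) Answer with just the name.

Answer: Xander

Derivation:
Tracking the lamp holder through step 3:
After step 0 (start): Wendy
After step 1: Yara
After step 2: Wendy
After step 3: Xander

At step 3, the holder is Xander.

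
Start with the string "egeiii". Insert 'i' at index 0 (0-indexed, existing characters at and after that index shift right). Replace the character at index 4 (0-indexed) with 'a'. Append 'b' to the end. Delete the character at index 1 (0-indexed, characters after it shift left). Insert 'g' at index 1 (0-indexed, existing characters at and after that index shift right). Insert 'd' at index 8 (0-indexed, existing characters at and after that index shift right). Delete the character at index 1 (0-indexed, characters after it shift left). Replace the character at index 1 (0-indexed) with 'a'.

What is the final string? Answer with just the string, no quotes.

Applying each edit step by step:
Start: "egeiii"
Op 1 (insert 'i' at idx 0): "egeiii" -> "iegeiii"
Op 2 (replace idx 4: 'i' -> 'a'): "iegeiii" -> "iegeaii"
Op 3 (append 'b'): "iegeaii" -> "iegeaiib"
Op 4 (delete idx 1 = 'e'): "iegeaiib" -> "igeaiib"
Op 5 (insert 'g' at idx 1): "igeaiib" -> "iggeaiib"
Op 6 (insert 'd' at idx 8): "iggeaiib" -> "iggeaiibd"
Op 7 (delete idx 1 = 'g'): "iggeaiibd" -> "igeaiibd"
Op 8 (replace idx 1: 'g' -> 'a'): "igeaiibd" -> "iaeaiibd"

Answer: iaeaiibd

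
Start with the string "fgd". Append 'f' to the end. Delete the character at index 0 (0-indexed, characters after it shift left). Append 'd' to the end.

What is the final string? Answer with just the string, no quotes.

Applying each edit step by step:
Start: "fgd"
Op 1 (append 'f'): "fgd" -> "fgdf"
Op 2 (delete idx 0 = 'f'): "fgdf" -> "gdf"
Op 3 (append 'd'): "gdf" -> "gdfd"

Answer: gdfd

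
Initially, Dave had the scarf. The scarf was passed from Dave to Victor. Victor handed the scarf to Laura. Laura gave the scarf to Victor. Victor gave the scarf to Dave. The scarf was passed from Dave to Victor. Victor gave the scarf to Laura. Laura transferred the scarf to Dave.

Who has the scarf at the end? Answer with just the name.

Answer: Dave

Derivation:
Tracking the scarf through each event:
Start: Dave has the scarf.
After event 1: Victor has the scarf.
After event 2: Laura has the scarf.
After event 3: Victor has the scarf.
After event 4: Dave has the scarf.
After event 5: Victor has the scarf.
After event 6: Laura has the scarf.
After event 7: Dave has the scarf.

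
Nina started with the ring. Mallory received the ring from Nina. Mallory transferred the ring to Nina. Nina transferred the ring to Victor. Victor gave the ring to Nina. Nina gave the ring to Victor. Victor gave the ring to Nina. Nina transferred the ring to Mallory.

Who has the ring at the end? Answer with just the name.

Answer: Mallory

Derivation:
Tracking the ring through each event:
Start: Nina has the ring.
After event 1: Mallory has the ring.
After event 2: Nina has the ring.
After event 3: Victor has the ring.
After event 4: Nina has the ring.
After event 5: Victor has the ring.
After event 6: Nina has the ring.
After event 7: Mallory has the ring.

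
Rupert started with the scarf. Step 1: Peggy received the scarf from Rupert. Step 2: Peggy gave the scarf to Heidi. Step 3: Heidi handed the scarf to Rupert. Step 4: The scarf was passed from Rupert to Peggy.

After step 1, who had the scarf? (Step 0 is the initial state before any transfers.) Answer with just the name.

Tracking the scarf holder through step 1:
After step 0 (start): Rupert
After step 1: Peggy

At step 1, the holder is Peggy.

Answer: Peggy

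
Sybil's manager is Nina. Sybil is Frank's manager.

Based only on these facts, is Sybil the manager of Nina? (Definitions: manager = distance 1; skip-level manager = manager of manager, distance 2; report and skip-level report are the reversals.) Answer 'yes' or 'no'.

Reconstructing the manager chain from the given facts:
  Nina -> Sybil -> Frank
(each arrow means 'manager of the next')
Positions in the chain (0 = top):
  position of Nina: 0
  position of Sybil: 1
  position of Frank: 2

Sybil is at position 1, Nina is at position 0; signed distance (j - i) = -1.
'manager' requires j - i = 1. Actual distance is -1, so the relation does NOT hold.

Answer: no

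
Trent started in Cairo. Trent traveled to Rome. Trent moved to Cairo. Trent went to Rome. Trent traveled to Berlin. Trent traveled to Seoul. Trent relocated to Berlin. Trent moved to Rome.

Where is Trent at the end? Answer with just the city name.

Answer: Rome

Derivation:
Tracking Trent's location:
Start: Trent is in Cairo.
After move 1: Cairo -> Rome. Trent is in Rome.
After move 2: Rome -> Cairo. Trent is in Cairo.
After move 3: Cairo -> Rome. Trent is in Rome.
After move 4: Rome -> Berlin. Trent is in Berlin.
After move 5: Berlin -> Seoul. Trent is in Seoul.
After move 6: Seoul -> Berlin. Trent is in Berlin.
After move 7: Berlin -> Rome. Trent is in Rome.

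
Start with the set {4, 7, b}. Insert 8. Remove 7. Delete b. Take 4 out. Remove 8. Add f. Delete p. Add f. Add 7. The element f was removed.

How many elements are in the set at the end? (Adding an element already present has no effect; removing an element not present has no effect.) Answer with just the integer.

Answer: 1

Derivation:
Tracking the set through each operation:
Start: {4, 7, b}
Event 1 (add 8): added. Set: {4, 7, 8, b}
Event 2 (remove 7): removed. Set: {4, 8, b}
Event 3 (remove b): removed. Set: {4, 8}
Event 4 (remove 4): removed. Set: {8}
Event 5 (remove 8): removed. Set: {}
Event 6 (add f): added. Set: {f}
Event 7 (remove p): not present, no change. Set: {f}
Event 8 (add f): already present, no change. Set: {f}
Event 9 (add 7): added. Set: {7, f}
Event 10 (remove f): removed. Set: {7}

Final set: {7} (size 1)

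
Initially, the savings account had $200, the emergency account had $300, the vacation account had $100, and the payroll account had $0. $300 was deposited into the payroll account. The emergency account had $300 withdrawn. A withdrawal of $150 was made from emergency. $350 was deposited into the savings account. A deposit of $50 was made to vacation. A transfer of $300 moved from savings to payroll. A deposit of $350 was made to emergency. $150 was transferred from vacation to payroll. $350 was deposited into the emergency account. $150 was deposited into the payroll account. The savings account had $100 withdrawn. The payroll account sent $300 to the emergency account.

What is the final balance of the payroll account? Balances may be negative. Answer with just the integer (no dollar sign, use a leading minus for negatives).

Tracking account balances step by step:
Start: savings=200, emergency=300, vacation=100, payroll=0
Event 1 (deposit 300 to payroll): payroll: 0 + 300 = 300. Balances: savings=200, emergency=300, vacation=100, payroll=300
Event 2 (withdraw 300 from emergency): emergency: 300 - 300 = 0. Balances: savings=200, emergency=0, vacation=100, payroll=300
Event 3 (withdraw 150 from emergency): emergency: 0 - 150 = -150. Balances: savings=200, emergency=-150, vacation=100, payroll=300
Event 4 (deposit 350 to savings): savings: 200 + 350 = 550. Balances: savings=550, emergency=-150, vacation=100, payroll=300
Event 5 (deposit 50 to vacation): vacation: 100 + 50 = 150. Balances: savings=550, emergency=-150, vacation=150, payroll=300
Event 6 (transfer 300 savings -> payroll): savings: 550 - 300 = 250, payroll: 300 + 300 = 600. Balances: savings=250, emergency=-150, vacation=150, payroll=600
Event 7 (deposit 350 to emergency): emergency: -150 + 350 = 200. Balances: savings=250, emergency=200, vacation=150, payroll=600
Event 8 (transfer 150 vacation -> payroll): vacation: 150 - 150 = 0, payroll: 600 + 150 = 750. Balances: savings=250, emergency=200, vacation=0, payroll=750
Event 9 (deposit 350 to emergency): emergency: 200 + 350 = 550. Balances: savings=250, emergency=550, vacation=0, payroll=750
Event 10 (deposit 150 to payroll): payroll: 750 + 150 = 900. Balances: savings=250, emergency=550, vacation=0, payroll=900
Event 11 (withdraw 100 from savings): savings: 250 - 100 = 150. Balances: savings=150, emergency=550, vacation=0, payroll=900
Event 12 (transfer 300 payroll -> emergency): payroll: 900 - 300 = 600, emergency: 550 + 300 = 850. Balances: savings=150, emergency=850, vacation=0, payroll=600

Final balance of payroll: 600

Answer: 600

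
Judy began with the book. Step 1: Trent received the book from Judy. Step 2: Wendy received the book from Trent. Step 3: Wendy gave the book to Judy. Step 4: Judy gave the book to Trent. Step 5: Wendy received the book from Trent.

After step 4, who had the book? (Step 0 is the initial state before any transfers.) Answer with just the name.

Tracking the book holder through step 4:
After step 0 (start): Judy
After step 1: Trent
After step 2: Wendy
After step 3: Judy
After step 4: Trent

At step 4, the holder is Trent.

Answer: Trent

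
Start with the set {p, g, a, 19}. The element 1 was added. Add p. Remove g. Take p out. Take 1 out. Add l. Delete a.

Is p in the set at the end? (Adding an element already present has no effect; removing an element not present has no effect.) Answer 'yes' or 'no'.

Tracking the set through each operation:
Start: {19, a, g, p}
Event 1 (add 1): added. Set: {1, 19, a, g, p}
Event 2 (add p): already present, no change. Set: {1, 19, a, g, p}
Event 3 (remove g): removed. Set: {1, 19, a, p}
Event 4 (remove p): removed. Set: {1, 19, a}
Event 5 (remove 1): removed. Set: {19, a}
Event 6 (add l): added. Set: {19, a, l}
Event 7 (remove a): removed. Set: {19, l}

Final set: {19, l} (size 2)
p is NOT in the final set.

Answer: no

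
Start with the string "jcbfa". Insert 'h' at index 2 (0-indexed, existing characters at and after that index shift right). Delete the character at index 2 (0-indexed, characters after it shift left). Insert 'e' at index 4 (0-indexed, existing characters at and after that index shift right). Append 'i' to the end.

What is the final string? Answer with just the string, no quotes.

Applying each edit step by step:
Start: "jcbfa"
Op 1 (insert 'h' at idx 2): "jcbfa" -> "jchbfa"
Op 2 (delete idx 2 = 'h'): "jchbfa" -> "jcbfa"
Op 3 (insert 'e' at idx 4): "jcbfa" -> "jcbfea"
Op 4 (append 'i'): "jcbfea" -> "jcbfeai"

Answer: jcbfeai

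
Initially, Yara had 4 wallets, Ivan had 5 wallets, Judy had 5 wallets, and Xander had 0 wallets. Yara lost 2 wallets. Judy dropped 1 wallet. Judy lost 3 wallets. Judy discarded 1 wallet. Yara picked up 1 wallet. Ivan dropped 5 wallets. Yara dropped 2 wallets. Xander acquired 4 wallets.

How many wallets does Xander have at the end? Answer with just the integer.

Answer: 4

Derivation:
Tracking counts step by step:
Start: Yara=4, Ivan=5, Judy=5, Xander=0
Event 1 (Yara -2): Yara: 4 -> 2. State: Yara=2, Ivan=5, Judy=5, Xander=0
Event 2 (Judy -1): Judy: 5 -> 4. State: Yara=2, Ivan=5, Judy=4, Xander=0
Event 3 (Judy -3): Judy: 4 -> 1. State: Yara=2, Ivan=5, Judy=1, Xander=0
Event 4 (Judy -1): Judy: 1 -> 0. State: Yara=2, Ivan=5, Judy=0, Xander=0
Event 5 (Yara +1): Yara: 2 -> 3. State: Yara=3, Ivan=5, Judy=0, Xander=0
Event 6 (Ivan -5): Ivan: 5 -> 0. State: Yara=3, Ivan=0, Judy=0, Xander=0
Event 7 (Yara -2): Yara: 3 -> 1. State: Yara=1, Ivan=0, Judy=0, Xander=0
Event 8 (Xander +4): Xander: 0 -> 4. State: Yara=1, Ivan=0, Judy=0, Xander=4

Xander's final count: 4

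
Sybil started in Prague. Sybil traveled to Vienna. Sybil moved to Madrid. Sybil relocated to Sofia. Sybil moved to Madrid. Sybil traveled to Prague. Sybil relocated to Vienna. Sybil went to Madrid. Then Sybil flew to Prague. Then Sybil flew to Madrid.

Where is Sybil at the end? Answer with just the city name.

Answer: Madrid

Derivation:
Tracking Sybil's location:
Start: Sybil is in Prague.
After move 1: Prague -> Vienna. Sybil is in Vienna.
After move 2: Vienna -> Madrid. Sybil is in Madrid.
After move 3: Madrid -> Sofia. Sybil is in Sofia.
After move 4: Sofia -> Madrid. Sybil is in Madrid.
After move 5: Madrid -> Prague. Sybil is in Prague.
After move 6: Prague -> Vienna. Sybil is in Vienna.
After move 7: Vienna -> Madrid. Sybil is in Madrid.
After move 8: Madrid -> Prague. Sybil is in Prague.
After move 9: Prague -> Madrid. Sybil is in Madrid.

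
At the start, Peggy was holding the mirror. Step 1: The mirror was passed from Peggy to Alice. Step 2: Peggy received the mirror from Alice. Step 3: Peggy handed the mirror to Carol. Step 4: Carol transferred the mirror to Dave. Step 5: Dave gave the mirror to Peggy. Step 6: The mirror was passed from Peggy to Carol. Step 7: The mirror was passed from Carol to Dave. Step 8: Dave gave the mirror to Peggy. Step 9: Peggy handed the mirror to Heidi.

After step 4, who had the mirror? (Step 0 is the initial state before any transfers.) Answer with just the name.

Answer: Dave

Derivation:
Tracking the mirror holder through step 4:
After step 0 (start): Peggy
After step 1: Alice
After step 2: Peggy
After step 3: Carol
After step 4: Dave

At step 4, the holder is Dave.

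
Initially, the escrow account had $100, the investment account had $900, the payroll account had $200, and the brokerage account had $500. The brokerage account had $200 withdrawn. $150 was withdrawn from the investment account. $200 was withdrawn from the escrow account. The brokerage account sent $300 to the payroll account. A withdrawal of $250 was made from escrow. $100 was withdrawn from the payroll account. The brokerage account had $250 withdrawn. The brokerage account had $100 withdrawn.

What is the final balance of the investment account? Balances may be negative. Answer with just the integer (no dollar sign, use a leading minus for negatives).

Answer: 750

Derivation:
Tracking account balances step by step:
Start: escrow=100, investment=900, payroll=200, brokerage=500
Event 1 (withdraw 200 from brokerage): brokerage: 500 - 200 = 300. Balances: escrow=100, investment=900, payroll=200, brokerage=300
Event 2 (withdraw 150 from investment): investment: 900 - 150 = 750. Balances: escrow=100, investment=750, payroll=200, brokerage=300
Event 3 (withdraw 200 from escrow): escrow: 100 - 200 = -100. Balances: escrow=-100, investment=750, payroll=200, brokerage=300
Event 4 (transfer 300 brokerage -> payroll): brokerage: 300 - 300 = 0, payroll: 200 + 300 = 500. Balances: escrow=-100, investment=750, payroll=500, brokerage=0
Event 5 (withdraw 250 from escrow): escrow: -100 - 250 = -350. Balances: escrow=-350, investment=750, payroll=500, brokerage=0
Event 6 (withdraw 100 from payroll): payroll: 500 - 100 = 400. Balances: escrow=-350, investment=750, payroll=400, brokerage=0
Event 7 (withdraw 250 from brokerage): brokerage: 0 - 250 = -250. Balances: escrow=-350, investment=750, payroll=400, brokerage=-250
Event 8 (withdraw 100 from brokerage): brokerage: -250 - 100 = -350. Balances: escrow=-350, investment=750, payroll=400, brokerage=-350

Final balance of investment: 750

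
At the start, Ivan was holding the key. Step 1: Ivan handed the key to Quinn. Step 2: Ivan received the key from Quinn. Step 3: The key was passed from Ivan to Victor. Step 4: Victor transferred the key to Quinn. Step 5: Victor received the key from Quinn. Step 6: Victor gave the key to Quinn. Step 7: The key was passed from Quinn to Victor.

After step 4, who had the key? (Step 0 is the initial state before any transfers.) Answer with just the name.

Tracking the key holder through step 4:
After step 0 (start): Ivan
After step 1: Quinn
After step 2: Ivan
After step 3: Victor
After step 4: Quinn

At step 4, the holder is Quinn.

Answer: Quinn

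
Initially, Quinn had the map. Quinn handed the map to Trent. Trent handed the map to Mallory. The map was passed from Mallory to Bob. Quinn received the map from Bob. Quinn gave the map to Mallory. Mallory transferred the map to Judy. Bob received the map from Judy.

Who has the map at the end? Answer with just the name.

Tracking the map through each event:
Start: Quinn has the map.
After event 1: Trent has the map.
After event 2: Mallory has the map.
After event 3: Bob has the map.
After event 4: Quinn has the map.
After event 5: Mallory has the map.
After event 6: Judy has the map.
After event 7: Bob has the map.

Answer: Bob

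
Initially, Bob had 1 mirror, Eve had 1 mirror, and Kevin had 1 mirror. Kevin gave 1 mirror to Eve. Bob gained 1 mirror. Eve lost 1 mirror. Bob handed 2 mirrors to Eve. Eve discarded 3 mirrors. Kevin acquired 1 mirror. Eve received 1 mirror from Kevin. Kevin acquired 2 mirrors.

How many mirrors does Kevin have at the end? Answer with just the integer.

Answer: 2

Derivation:
Tracking counts step by step:
Start: Bob=1, Eve=1, Kevin=1
Event 1 (Kevin -> Eve, 1): Kevin: 1 -> 0, Eve: 1 -> 2. State: Bob=1, Eve=2, Kevin=0
Event 2 (Bob +1): Bob: 1 -> 2. State: Bob=2, Eve=2, Kevin=0
Event 3 (Eve -1): Eve: 2 -> 1. State: Bob=2, Eve=1, Kevin=0
Event 4 (Bob -> Eve, 2): Bob: 2 -> 0, Eve: 1 -> 3. State: Bob=0, Eve=3, Kevin=0
Event 5 (Eve -3): Eve: 3 -> 0. State: Bob=0, Eve=0, Kevin=0
Event 6 (Kevin +1): Kevin: 0 -> 1. State: Bob=0, Eve=0, Kevin=1
Event 7 (Kevin -> Eve, 1): Kevin: 1 -> 0, Eve: 0 -> 1. State: Bob=0, Eve=1, Kevin=0
Event 8 (Kevin +2): Kevin: 0 -> 2. State: Bob=0, Eve=1, Kevin=2

Kevin's final count: 2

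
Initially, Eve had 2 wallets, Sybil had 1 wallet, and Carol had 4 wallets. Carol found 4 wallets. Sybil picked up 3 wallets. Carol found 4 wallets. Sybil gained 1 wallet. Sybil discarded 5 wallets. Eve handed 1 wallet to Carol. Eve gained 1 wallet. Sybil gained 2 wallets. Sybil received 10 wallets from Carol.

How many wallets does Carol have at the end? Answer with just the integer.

Answer: 3

Derivation:
Tracking counts step by step:
Start: Eve=2, Sybil=1, Carol=4
Event 1 (Carol +4): Carol: 4 -> 8. State: Eve=2, Sybil=1, Carol=8
Event 2 (Sybil +3): Sybil: 1 -> 4. State: Eve=2, Sybil=4, Carol=8
Event 3 (Carol +4): Carol: 8 -> 12. State: Eve=2, Sybil=4, Carol=12
Event 4 (Sybil +1): Sybil: 4 -> 5. State: Eve=2, Sybil=5, Carol=12
Event 5 (Sybil -5): Sybil: 5 -> 0. State: Eve=2, Sybil=0, Carol=12
Event 6 (Eve -> Carol, 1): Eve: 2 -> 1, Carol: 12 -> 13. State: Eve=1, Sybil=0, Carol=13
Event 7 (Eve +1): Eve: 1 -> 2. State: Eve=2, Sybil=0, Carol=13
Event 8 (Sybil +2): Sybil: 0 -> 2. State: Eve=2, Sybil=2, Carol=13
Event 9 (Carol -> Sybil, 10): Carol: 13 -> 3, Sybil: 2 -> 12. State: Eve=2, Sybil=12, Carol=3

Carol's final count: 3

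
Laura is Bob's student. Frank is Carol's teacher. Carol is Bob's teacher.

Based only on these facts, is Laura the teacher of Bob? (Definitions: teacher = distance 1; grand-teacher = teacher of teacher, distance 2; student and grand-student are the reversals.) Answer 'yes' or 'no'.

Answer: no

Derivation:
Reconstructing the teacher chain from the given facts:
  Frank -> Carol -> Bob -> Laura
(each arrow means 'teacher of the next')
Positions in the chain (0 = top):
  position of Frank: 0
  position of Carol: 1
  position of Bob: 2
  position of Laura: 3

Laura is at position 3, Bob is at position 2; signed distance (j - i) = -1.
'teacher' requires j - i = 1. Actual distance is -1, so the relation does NOT hold.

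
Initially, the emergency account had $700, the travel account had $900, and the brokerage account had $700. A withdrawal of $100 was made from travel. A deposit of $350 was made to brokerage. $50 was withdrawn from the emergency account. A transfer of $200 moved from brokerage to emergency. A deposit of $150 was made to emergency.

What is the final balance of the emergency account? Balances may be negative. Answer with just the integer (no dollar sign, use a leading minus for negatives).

Tracking account balances step by step:
Start: emergency=700, travel=900, brokerage=700
Event 1 (withdraw 100 from travel): travel: 900 - 100 = 800. Balances: emergency=700, travel=800, brokerage=700
Event 2 (deposit 350 to brokerage): brokerage: 700 + 350 = 1050. Balances: emergency=700, travel=800, brokerage=1050
Event 3 (withdraw 50 from emergency): emergency: 700 - 50 = 650. Balances: emergency=650, travel=800, brokerage=1050
Event 4 (transfer 200 brokerage -> emergency): brokerage: 1050 - 200 = 850, emergency: 650 + 200 = 850. Balances: emergency=850, travel=800, brokerage=850
Event 5 (deposit 150 to emergency): emergency: 850 + 150 = 1000. Balances: emergency=1000, travel=800, brokerage=850

Final balance of emergency: 1000

Answer: 1000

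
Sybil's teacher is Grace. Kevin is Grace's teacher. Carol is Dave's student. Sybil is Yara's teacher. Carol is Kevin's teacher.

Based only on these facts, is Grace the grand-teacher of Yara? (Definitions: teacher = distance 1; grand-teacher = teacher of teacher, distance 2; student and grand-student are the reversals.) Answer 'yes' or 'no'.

Answer: yes

Derivation:
Reconstructing the teacher chain from the given facts:
  Dave -> Carol -> Kevin -> Grace -> Sybil -> Yara
(each arrow means 'teacher of the next')
Positions in the chain (0 = top):
  position of Dave: 0
  position of Carol: 1
  position of Kevin: 2
  position of Grace: 3
  position of Sybil: 4
  position of Yara: 5

Grace is at position 3, Yara is at position 5; signed distance (j - i) = 2.
'grand-teacher' requires j - i = 2. Actual distance is 2, so the relation HOLDS.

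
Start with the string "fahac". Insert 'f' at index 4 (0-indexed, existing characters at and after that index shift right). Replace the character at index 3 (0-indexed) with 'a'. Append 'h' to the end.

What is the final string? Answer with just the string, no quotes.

Answer: fahafch

Derivation:
Applying each edit step by step:
Start: "fahac"
Op 1 (insert 'f' at idx 4): "fahac" -> "fahafc"
Op 2 (replace idx 3: 'a' -> 'a'): "fahafc" -> "fahafc"
Op 3 (append 'h'): "fahafc" -> "fahafch"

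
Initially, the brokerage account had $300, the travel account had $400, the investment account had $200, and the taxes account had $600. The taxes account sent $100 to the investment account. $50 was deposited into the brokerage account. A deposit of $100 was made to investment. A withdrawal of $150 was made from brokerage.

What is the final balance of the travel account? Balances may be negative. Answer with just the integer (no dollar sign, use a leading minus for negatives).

Tracking account balances step by step:
Start: brokerage=300, travel=400, investment=200, taxes=600
Event 1 (transfer 100 taxes -> investment): taxes: 600 - 100 = 500, investment: 200 + 100 = 300. Balances: brokerage=300, travel=400, investment=300, taxes=500
Event 2 (deposit 50 to brokerage): brokerage: 300 + 50 = 350. Balances: brokerage=350, travel=400, investment=300, taxes=500
Event 3 (deposit 100 to investment): investment: 300 + 100 = 400. Balances: brokerage=350, travel=400, investment=400, taxes=500
Event 4 (withdraw 150 from brokerage): brokerage: 350 - 150 = 200. Balances: brokerage=200, travel=400, investment=400, taxes=500

Final balance of travel: 400

Answer: 400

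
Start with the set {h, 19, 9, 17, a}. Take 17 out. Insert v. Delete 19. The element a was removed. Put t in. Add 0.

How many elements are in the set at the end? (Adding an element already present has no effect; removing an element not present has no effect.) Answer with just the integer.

Answer: 5

Derivation:
Tracking the set through each operation:
Start: {17, 19, 9, a, h}
Event 1 (remove 17): removed. Set: {19, 9, a, h}
Event 2 (add v): added. Set: {19, 9, a, h, v}
Event 3 (remove 19): removed. Set: {9, a, h, v}
Event 4 (remove a): removed. Set: {9, h, v}
Event 5 (add t): added. Set: {9, h, t, v}
Event 6 (add 0): added. Set: {0, 9, h, t, v}

Final set: {0, 9, h, t, v} (size 5)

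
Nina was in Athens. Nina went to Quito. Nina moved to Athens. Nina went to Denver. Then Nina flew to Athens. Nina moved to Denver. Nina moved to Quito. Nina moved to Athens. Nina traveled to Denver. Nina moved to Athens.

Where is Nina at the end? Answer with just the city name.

Answer: Athens

Derivation:
Tracking Nina's location:
Start: Nina is in Athens.
After move 1: Athens -> Quito. Nina is in Quito.
After move 2: Quito -> Athens. Nina is in Athens.
After move 3: Athens -> Denver. Nina is in Denver.
After move 4: Denver -> Athens. Nina is in Athens.
After move 5: Athens -> Denver. Nina is in Denver.
After move 6: Denver -> Quito. Nina is in Quito.
After move 7: Quito -> Athens. Nina is in Athens.
After move 8: Athens -> Denver. Nina is in Denver.
After move 9: Denver -> Athens. Nina is in Athens.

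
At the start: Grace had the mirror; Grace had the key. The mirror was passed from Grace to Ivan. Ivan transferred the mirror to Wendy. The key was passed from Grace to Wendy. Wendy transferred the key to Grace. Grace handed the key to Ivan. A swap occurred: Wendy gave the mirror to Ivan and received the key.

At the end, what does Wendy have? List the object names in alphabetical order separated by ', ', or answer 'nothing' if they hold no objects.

Answer: key

Derivation:
Tracking all object holders:
Start: mirror:Grace, key:Grace
Event 1 (give mirror: Grace -> Ivan). State: mirror:Ivan, key:Grace
Event 2 (give mirror: Ivan -> Wendy). State: mirror:Wendy, key:Grace
Event 3 (give key: Grace -> Wendy). State: mirror:Wendy, key:Wendy
Event 4 (give key: Wendy -> Grace). State: mirror:Wendy, key:Grace
Event 5 (give key: Grace -> Ivan). State: mirror:Wendy, key:Ivan
Event 6 (swap mirror<->key: now mirror:Ivan, key:Wendy). State: mirror:Ivan, key:Wendy

Final state: mirror:Ivan, key:Wendy
Wendy holds: key.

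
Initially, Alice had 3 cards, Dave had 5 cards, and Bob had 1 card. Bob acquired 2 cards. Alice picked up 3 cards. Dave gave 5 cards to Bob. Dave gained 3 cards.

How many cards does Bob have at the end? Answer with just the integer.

Tracking counts step by step:
Start: Alice=3, Dave=5, Bob=1
Event 1 (Bob +2): Bob: 1 -> 3. State: Alice=3, Dave=5, Bob=3
Event 2 (Alice +3): Alice: 3 -> 6. State: Alice=6, Dave=5, Bob=3
Event 3 (Dave -> Bob, 5): Dave: 5 -> 0, Bob: 3 -> 8. State: Alice=6, Dave=0, Bob=8
Event 4 (Dave +3): Dave: 0 -> 3. State: Alice=6, Dave=3, Bob=8

Bob's final count: 8

Answer: 8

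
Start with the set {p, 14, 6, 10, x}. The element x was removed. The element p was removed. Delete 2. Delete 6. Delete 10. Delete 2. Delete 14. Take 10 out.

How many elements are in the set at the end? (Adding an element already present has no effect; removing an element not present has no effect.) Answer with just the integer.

Answer: 0

Derivation:
Tracking the set through each operation:
Start: {10, 14, 6, p, x}
Event 1 (remove x): removed. Set: {10, 14, 6, p}
Event 2 (remove p): removed. Set: {10, 14, 6}
Event 3 (remove 2): not present, no change. Set: {10, 14, 6}
Event 4 (remove 6): removed. Set: {10, 14}
Event 5 (remove 10): removed. Set: {14}
Event 6 (remove 2): not present, no change. Set: {14}
Event 7 (remove 14): removed. Set: {}
Event 8 (remove 10): not present, no change. Set: {}

Final set: {} (size 0)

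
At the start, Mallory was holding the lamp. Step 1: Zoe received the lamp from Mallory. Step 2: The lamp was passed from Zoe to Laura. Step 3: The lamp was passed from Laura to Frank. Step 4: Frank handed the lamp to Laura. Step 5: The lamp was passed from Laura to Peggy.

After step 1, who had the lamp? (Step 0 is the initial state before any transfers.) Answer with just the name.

Tracking the lamp holder through step 1:
After step 0 (start): Mallory
After step 1: Zoe

At step 1, the holder is Zoe.

Answer: Zoe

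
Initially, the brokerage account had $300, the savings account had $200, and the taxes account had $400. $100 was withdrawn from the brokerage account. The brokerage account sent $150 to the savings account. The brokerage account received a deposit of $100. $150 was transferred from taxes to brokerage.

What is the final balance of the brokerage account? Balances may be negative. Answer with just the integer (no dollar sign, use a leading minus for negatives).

Tracking account balances step by step:
Start: brokerage=300, savings=200, taxes=400
Event 1 (withdraw 100 from brokerage): brokerage: 300 - 100 = 200. Balances: brokerage=200, savings=200, taxes=400
Event 2 (transfer 150 brokerage -> savings): brokerage: 200 - 150 = 50, savings: 200 + 150 = 350. Balances: brokerage=50, savings=350, taxes=400
Event 3 (deposit 100 to brokerage): brokerage: 50 + 100 = 150. Balances: brokerage=150, savings=350, taxes=400
Event 4 (transfer 150 taxes -> brokerage): taxes: 400 - 150 = 250, brokerage: 150 + 150 = 300. Balances: brokerage=300, savings=350, taxes=250

Final balance of brokerage: 300

Answer: 300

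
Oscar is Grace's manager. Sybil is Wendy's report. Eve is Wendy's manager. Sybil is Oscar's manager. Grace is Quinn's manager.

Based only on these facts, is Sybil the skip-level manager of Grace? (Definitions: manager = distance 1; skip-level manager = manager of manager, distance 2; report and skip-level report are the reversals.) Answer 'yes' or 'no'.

Answer: yes

Derivation:
Reconstructing the manager chain from the given facts:
  Eve -> Wendy -> Sybil -> Oscar -> Grace -> Quinn
(each arrow means 'manager of the next')
Positions in the chain (0 = top):
  position of Eve: 0
  position of Wendy: 1
  position of Sybil: 2
  position of Oscar: 3
  position of Grace: 4
  position of Quinn: 5

Sybil is at position 2, Grace is at position 4; signed distance (j - i) = 2.
'skip-level manager' requires j - i = 2. Actual distance is 2, so the relation HOLDS.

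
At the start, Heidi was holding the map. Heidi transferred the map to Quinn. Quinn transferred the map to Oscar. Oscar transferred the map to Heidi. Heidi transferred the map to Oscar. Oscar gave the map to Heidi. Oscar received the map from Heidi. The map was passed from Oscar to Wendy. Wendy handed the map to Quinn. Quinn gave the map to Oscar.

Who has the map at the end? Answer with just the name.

Answer: Oscar

Derivation:
Tracking the map through each event:
Start: Heidi has the map.
After event 1: Quinn has the map.
After event 2: Oscar has the map.
After event 3: Heidi has the map.
After event 4: Oscar has the map.
After event 5: Heidi has the map.
After event 6: Oscar has the map.
After event 7: Wendy has the map.
After event 8: Quinn has the map.
After event 9: Oscar has the map.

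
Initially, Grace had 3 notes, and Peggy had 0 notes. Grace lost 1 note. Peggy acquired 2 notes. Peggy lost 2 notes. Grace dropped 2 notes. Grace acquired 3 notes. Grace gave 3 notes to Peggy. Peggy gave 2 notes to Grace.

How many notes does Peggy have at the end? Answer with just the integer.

Tracking counts step by step:
Start: Grace=3, Peggy=0
Event 1 (Grace -1): Grace: 3 -> 2. State: Grace=2, Peggy=0
Event 2 (Peggy +2): Peggy: 0 -> 2. State: Grace=2, Peggy=2
Event 3 (Peggy -2): Peggy: 2 -> 0. State: Grace=2, Peggy=0
Event 4 (Grace -2): Grace: 2 -> 0. State: Grace=0, Peggy=0
Event 5 (Grace +3): Grace: 0 -> 3. State: Grace=3, Peggy=0
Event 6 (Grace -> Peggy, 3): Grace: 3 -> 0, Peggy: 0 -> 3. State: Grace=0, Peggy=3
Event 7 (Peggy -> Grace, 2): Peggy: 3 -> 1, Grace: 0 -> 2. State: Grace=2, Peggy=1

Peggy's final count: 1

Answer: 1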